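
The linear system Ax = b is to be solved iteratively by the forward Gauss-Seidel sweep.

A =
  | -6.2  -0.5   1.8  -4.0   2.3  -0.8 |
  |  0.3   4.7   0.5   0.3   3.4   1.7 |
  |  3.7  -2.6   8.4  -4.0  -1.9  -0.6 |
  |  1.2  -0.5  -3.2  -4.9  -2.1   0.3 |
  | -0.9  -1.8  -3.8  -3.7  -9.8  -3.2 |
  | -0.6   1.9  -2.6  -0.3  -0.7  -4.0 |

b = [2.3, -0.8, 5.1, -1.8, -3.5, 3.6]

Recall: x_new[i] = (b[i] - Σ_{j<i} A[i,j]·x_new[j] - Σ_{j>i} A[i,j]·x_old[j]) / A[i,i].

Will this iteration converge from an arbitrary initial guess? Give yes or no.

Let D = diag(-6.2, 4.7, 8.4, -4.9, -9.8, -4); L, U the strict triangles.
Gauss-Seidel: T = -(D+L)⁻¹U, row 0 first, T[0,3] = -(-4)/(-6.2) = -0.6452; later rows by forward substitution.
  T[0,:] = [+0.0000 -0.0806 +0.2903 -0.6452 +0.3710 -0.1290]
  T[1,:] = [+0.0000 +0.0051 -0.1249 -0.0226 -0.7471 -0.3535]
  T[2,:] = [+0.0000 +0.0371 -0.1665 +0.7534 -0.1685 +0.0189]
  T[3,:] = [+0.0000 -0.0445 +0.1926 -0.6477 -0.1515 +0.0534]
  T[4,:] = [+0.0000 +0.0089 -0.0119 +0.0158 +0.2257 -0.2772]
  T[5,:] = [+0.0000 -0.0078 -0.0070 -0.3579 -0.3291 -0.1163]
moduli |λ_i(T)| = 0.8542, 0.3460, 0.2693, 0.0898, 0.0120, 0.0000.
spectral radius ρ = 0.8542; 0.8542 < 1: convergent.

yes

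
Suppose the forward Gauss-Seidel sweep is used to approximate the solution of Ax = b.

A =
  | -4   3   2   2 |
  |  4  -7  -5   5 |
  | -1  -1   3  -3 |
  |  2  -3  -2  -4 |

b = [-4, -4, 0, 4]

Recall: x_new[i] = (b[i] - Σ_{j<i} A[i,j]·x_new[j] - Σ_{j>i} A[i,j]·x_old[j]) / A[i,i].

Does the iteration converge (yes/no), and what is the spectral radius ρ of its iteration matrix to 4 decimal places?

Diagonal D = diag(-4, -7, 3, -4); L, U strict lower/upper.
Gauss-Seidel: T = -(D+L)⁻¹U, row 0 first, T[0,2] = -(2)/(-4) = +0.5000; later rows by forward substitution.
  T[0,:] = [+0.0000  +0.7500  +0.5000  +0.5000]
  T[1,:] = [+0.0000  +0.4286  -0.4286  +1.0000]
  T[2,:] = [+0.0000  +0.3929  +0.0238  +1.5000]
  T[3,:] = [+0.0000  -0.1429  +0.5595  -1.2500]
moduli |λ_i(T)| = 1.5867, 0.4109, 0.4109, 0.0000.
ρ(T) = max|λ| = 1.5867; 1.5867 > 1: divergent.

no, ρ = 1.5867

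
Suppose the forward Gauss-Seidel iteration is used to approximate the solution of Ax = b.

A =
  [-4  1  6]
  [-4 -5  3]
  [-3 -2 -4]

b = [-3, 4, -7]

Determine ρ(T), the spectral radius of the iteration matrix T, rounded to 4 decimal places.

Split A = D + L + U, D = diag(-4, -5, -4).
GS T = -(D+L)⁻¹U: row 0 first, T[0,2] = -(6)/(-4) = +1.5000; later rows by forward substitution.
  T[0,:] = [+0.0000 +0.2500 +1.5000]
  T[1,:] = [+0.0000 -0.2000 -0.6000]
  T[2,:] = [+0.0000 -0.0875 -0.8250]
moduli |λ_i(T)| = 0.9000, 0.1250, 0.0000.
ρ = 0.9000; 0.9000 < 1, so it converges for any x₀.

0.9000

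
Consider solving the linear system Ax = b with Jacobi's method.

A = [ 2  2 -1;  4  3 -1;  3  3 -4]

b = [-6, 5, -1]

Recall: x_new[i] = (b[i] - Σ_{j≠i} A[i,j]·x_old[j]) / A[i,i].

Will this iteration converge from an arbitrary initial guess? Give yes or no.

Write A = D+L+U with D = diag(2, 3, -4).
T_J = -D⁻¹(L+U): T[1,2] = -(-1)/(3) = +0.3333; T[1,1] = 0.
  T[0,:] = [+0.0000  -1.0000  +0.5000]
  T[1,:] = [-1.3333  +0.0000  +0.3333]
  T[2,:] = [+0.7500  +0.7500  +0.0000]
|eigenvalues of T|: 1.5616, 1.1405, 0.4211.
ρ = 1.5616; 1.5616 > 1: divergent.

no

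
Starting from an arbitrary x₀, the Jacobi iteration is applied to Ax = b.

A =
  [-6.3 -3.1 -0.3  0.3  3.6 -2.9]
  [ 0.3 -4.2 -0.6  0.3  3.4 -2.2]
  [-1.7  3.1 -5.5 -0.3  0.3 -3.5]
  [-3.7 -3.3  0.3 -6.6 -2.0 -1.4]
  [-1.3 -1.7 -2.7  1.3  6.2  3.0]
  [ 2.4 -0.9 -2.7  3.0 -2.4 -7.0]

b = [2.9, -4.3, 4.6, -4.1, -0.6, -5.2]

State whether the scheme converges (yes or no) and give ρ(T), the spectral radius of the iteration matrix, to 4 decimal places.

no, ρ = 1.1915

Let D = diag(-6.3, -4.2, -5.5, -6.6, 6.2, -7); L, U the strict triangles.
T_J = -D⁻¹(L+U): T[5,4] = -(-2.4)/(-7) = -0.3429; T[5,5] = 0.
  T[0,:] = [+0.0000, -0.4921, -0.0476, +0.0476, +0.5714, -0.4603]
  T[1,:] = [+0.0714, +0.0000, -0.1429, +0.0714, +0.8095, -0.5238]
  T[2,:] = [-0.3091, +0.5636, +0.0000, -0.0545, +0.0545, -0.6364]
  T[3,:] = [-0.5606, -0.5000, +0.0455, +0.0000, -0.3030, -0.2121]
  T[4,:] = [+0.2097, +0.2742, +0.4355, -0.2097, +0.0000, -0.4839]
  T[5,:] = [+0.3429, -0.1286, -0.3857, +0.4286, -0.3429, +0.0000]
|eigenvalues of T|: 1.1915, 0.6011, 0.6011, 0.5849, 0.5849, 0.0637.
ρ = 1.1915; 1.1915 > 1: divergent.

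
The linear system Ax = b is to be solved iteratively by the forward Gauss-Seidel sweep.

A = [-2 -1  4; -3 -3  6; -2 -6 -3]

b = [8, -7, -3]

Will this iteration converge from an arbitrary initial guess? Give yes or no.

A = D + L + U where D = diag(-2, -3, -3).
Gauss-Seidel: T = -(D+L)⁻¹U, row 0 first, T[0,1] = -(-1)/(-2) = -0.5000; later rows by forward substitution.
  T[0,:] = [+0.0000 -0.5000 +2.0000]
  T[1,:] = [+0.0000 +0.5000 -0.0000]
  T[2,:] = [+0.0000 -0.6667 -1.3333]
|λ(T)| sorted: 1.3333, 0.5000, 0.0000.
spectral radius ρ = 1.3333; 1.3333 > 1: divergent.

no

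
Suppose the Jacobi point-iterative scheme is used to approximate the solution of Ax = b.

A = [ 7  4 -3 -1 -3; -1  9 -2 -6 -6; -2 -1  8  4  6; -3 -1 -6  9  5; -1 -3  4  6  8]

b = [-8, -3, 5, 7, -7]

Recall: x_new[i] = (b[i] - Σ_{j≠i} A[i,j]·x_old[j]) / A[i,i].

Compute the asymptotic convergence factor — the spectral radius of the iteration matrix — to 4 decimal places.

1.1864

Diagonal D = diag(7, 9, 8, 9, 8); L, U strict lower/upper.
T_J = -D⁻¹(L+U): T[2,1] = -(-1)/(8) = +0.1250; T[2,2] = 0.
  T[0,:] = [+0.0000 -0.5714 +0.4286 +0.1429 +0.4286]
  T[1,:] = [+0.1111 +0.0000 +0.2222 +0.6667 +0.6667]
  T[2,:] = [+0.2500 +0.1250 +0.0000 -0.5000 -0.7500]
  T[3,:] = [+0.3333 +0.1111 +0.6667 +0.0000 -0.5556]
  T[4,:] = [+0.1250 +0.3750 -0.5000 -0.7500 +0.0000]
|λ(T)| sorted: 1.1864, 0.8425, 0.5285, 0.5285, 0.2102.
ρ = 1.1864; 1.1864 > 1: divergent.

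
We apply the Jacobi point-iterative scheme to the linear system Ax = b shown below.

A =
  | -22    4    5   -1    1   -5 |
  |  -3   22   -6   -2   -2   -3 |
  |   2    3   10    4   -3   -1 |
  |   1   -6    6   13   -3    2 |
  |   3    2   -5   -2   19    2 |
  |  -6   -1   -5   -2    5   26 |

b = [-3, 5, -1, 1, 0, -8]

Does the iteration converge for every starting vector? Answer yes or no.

Split A = D + L + U, D = diag(-22, 22, 10, 13, 19, 26).
Jacobi T = -D⁻¹(L+U): T[3,1] = -(-6)/(13) = +0.4615; T[3,3] = 0.
  T[0,:] = [+0.0000, +0.1818, +0.2273, -0.0455, +0.0455, -0.2273]
  T[1,:] = [+0.1364, +0.0000, +0.2727, +0.0909, +0.0909, +0.1364]
  T[2,:] = [-0.2000, -0.3000, +0.0000, -0.4000, +0.3000, +0.1000]
  T[3,:] = [-0.0769, +0.4615, -0.4615, +0.0000, +0.2308, -0.1538]
  T[4,:] = [-0.1579, -0.1053, +0.2632, +0.1053, +0.0000, -0.1053]
  T[5,:] = [+0.2308, +0.0385, +0.1923, +0.0769, -0.1923, +0.0000]
moduli |λ_i(T)| = 0.6066, 0.4214, 0.4214, 0.2569, 0.1569, 0.0270.
spectral radius ρ = 0.6066; 0.6066 < 1 ⇒ converges.

yes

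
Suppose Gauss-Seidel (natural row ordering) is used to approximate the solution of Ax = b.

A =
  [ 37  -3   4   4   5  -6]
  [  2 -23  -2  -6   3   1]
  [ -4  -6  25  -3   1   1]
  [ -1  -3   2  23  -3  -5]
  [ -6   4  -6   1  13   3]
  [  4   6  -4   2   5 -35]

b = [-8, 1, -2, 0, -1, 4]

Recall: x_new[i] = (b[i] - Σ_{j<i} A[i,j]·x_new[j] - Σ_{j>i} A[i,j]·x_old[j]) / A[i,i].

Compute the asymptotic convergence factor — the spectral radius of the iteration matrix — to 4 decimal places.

Let D = diag(37, -23, 25, 23, 13, -35); L, U the strict triangles.
GS T = -(D+L)⁻¹U: row 0 first, T[0,3] = -(4)/(37) = -0.1081; later rows by forward substitution.
  T[0,:] = [+0.0000  +0.0811  -0.1081  -0.1081  -0.1351  +0.1622]
  T[1,:] = [+0.0000  +0.0071  -0.0964  -0.2703  +0.1187  +0.0576]
  T[2,:] = [+0.0000  +0.0147  -0.0404  +0.0378  -0.0331  -0.0002]
  T[3,:] = [+0.0000  +0.0032  -0.0138  -0.0432  +0.1429  +0.2320]
  T[4,:] = [+0.0000  +0.0418  -0.0378  +0.0541  -0.1252  -0.1916]
  T[5,:] = [+0.0000  +0.0149  -0.0304  -0.0578  -0.0010  +0.0143]
|eigenvalues of T|: 0.2205, 0.1310, 0.1310, 0.0288, 0.0267, 0.0000.
ρ(T) = max|λ| = 0.2205; 0.2205 < 1: convergent.

0.2205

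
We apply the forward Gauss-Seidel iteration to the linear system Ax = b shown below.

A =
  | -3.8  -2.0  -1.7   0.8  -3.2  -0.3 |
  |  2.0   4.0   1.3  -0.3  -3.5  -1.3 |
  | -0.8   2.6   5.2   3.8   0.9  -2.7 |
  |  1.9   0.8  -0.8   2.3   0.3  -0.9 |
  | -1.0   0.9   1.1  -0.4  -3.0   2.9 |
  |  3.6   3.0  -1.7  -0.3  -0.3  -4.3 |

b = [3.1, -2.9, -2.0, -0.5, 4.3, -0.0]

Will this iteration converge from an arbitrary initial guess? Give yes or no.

no

Let D = diag(-3.8, 4, 5.2, 2.3, -3, -4.3); L, U the strict triangles.
Gauss-Seidel: T = -(D+L)⁻¹U, row 0 first, T[0,2] = -(-1.7)/(-3.8) = -0.4474; later rows by forward substitution.
  T[0,:] = [+0.0000 -0.5263 -0.4474 +0.2105 -0.8421 -0.0789]
  T[1,:] = [+0.0000 +0.2632 -0.1013 -0.0303 +1.2961 +0.3645]
  T[2,:] = [+0.0000 -0.2126 -0.0182 -0.6832 -0.9507 +0.3248]
  T[3,:] = [+0.0000 +0.2693 +0.3985 -0.4010 -0.2162 +0.4427]
  T[4,:] = [+0.0000 +0.1405 +0.0589 -0.2763 +0.3498 +1.1624]
  T[5,:] = [+0.0000 -0.2016 -0.4700 +0.4725 +0.5657 -0.0522]
moduli |λ_i(T)| = 1.1848, 0.7343, 0.7343, 0.1437, 0.1437, 0.0000.
ρ = 1.1848; 1.1848 > 1 ⇒ diverges.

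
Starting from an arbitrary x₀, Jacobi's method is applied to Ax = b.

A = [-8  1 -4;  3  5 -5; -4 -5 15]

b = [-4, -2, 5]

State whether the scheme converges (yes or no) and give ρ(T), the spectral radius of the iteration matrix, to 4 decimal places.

Let D = diag(-8, 5, 15); L, U the strict triangles.
Jacobi: T = -D⁻¹(L+U), T[0,2] = -(-4)/(-8) = -0.5000; T[0,0] = 0.
  T[0,:] = [+0.0000 +0.1250 -0.5000]
  T[1,:] = [-0.6000 +0.0000 +1.0000]
  T[2,:] = [+0.2667 +0.3333 +0.0000]
|eigenvalues of T|: 0.5918, 0.4746, 0.4746.
ρ(T) = max|λ| = 0.5918; 0.5918 < 1, so it converges for any x₀.

yes, ρ = 0.5918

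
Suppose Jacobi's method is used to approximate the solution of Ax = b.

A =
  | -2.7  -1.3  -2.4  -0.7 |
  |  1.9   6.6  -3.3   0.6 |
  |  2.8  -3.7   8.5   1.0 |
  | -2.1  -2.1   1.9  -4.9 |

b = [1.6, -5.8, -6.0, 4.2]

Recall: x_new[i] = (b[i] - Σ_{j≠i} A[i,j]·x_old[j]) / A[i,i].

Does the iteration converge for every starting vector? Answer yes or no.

Let D = diag(-2.7, 6.6, 8.5, -4.9); L, U the strict triangles.
Jacobi: T = -D⁻¹(L+U), T[2,3] = -(1)/(8.5) = -0.1176; T[2,2] = 0.
  T[0,:] = [+0.0000  -0.4815  -0.8889  -0.2593]
  T[1,:] = [-0.2879  +0.0000  +0.5000  -0.0909]
  T[2,:] = [-0.3294  +0.4353  +0.0000  -0.1176]
  T[3,:] = [-0.4286  -0.4286  +0.3878  +0.0000]
|eigenvalues of T|: 0.9159, 0.6282, 0.4846, 0.1968.
spectral radius ρ = 0.9159; 0.9159 < 1, so it converges for any x₀.

yes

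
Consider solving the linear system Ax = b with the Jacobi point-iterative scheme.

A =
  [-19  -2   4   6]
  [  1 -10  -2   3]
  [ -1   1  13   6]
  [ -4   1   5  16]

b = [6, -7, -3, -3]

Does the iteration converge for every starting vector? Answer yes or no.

Write A = D+L+U with D = diag(-19, -10, 13, 16).
Jacobi: T = -D⁻¹(L+U), T[3,2] = -(5)/(16) = -0.3125; T[3,3] = 0.
  T[0,:] = [+0.0000 -0.1053 +0.2105 +0.3158]
  T[1,:] = [+0.1000 +0.0000 -0.2000 +0.3000]
  T[2,:] = [+0.0769 -0.0769 +0.0000 -0.4615]
  T[3,:] = [+0.2500 -0.0625 -0.3125 +0.0000]
moduli |λ_i(T)| = 0.5453, 0.2823, 0.2823, 0.0140.
ρ(T) = max|λ| = 0.5453; 0.5453 < 1 ⇒ converges.

yes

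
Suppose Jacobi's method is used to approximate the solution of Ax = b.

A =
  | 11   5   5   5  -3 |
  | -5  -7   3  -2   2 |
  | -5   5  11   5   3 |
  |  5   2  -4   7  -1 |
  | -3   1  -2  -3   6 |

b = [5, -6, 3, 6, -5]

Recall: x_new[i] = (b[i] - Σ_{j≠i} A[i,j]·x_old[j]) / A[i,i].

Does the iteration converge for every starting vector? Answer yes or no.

Split A = D + L + U, D = diag(11, -7, 11, 7, 6).
Jacobi: T = -D⁻¹(L+U), T[0,3] = -(5)/(11) = -0.4545; T[0,0] = 0.
  T[0,:] = [+0.0000 -0.4545 -0.4545 -0.4545 +0.2727]
  T[1,:] = [-0.7143 +0.0000 +0.4286 -0.2857 +0.2857]
  T[2,:] = [+0.4545 -0.4545 +0.0000 -0.4545 -0.2727]
  T[3,:] = [-0.7143 -0.2857 +0.5714 +0.0000 +0.1429]
  T[4,:] = [+0.5000 -0.1667 +0.3333 +0.5000 +0.0000]
|eigenvalues of T|: 1.1291, 0.8378, 0.8378, 0.3478, 0.3478.
ρ(T) = max|λ| = 1.1291; 1.1291 > 1: divergent.

no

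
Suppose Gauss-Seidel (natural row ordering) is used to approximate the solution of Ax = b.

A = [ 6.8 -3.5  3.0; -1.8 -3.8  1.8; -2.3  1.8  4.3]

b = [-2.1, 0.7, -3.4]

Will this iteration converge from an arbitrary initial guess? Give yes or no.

Let D = diag(6.8, -3.8, 4.3); L, U the strict triangles.
GS T = -(D+L)⁻¹U: row 0 first, T[0,2] = -(3)/(6.8) = -0.4412; later rows by forward substitution.
  T[0,:] = [+0.0000 +0.5147 -0.4412]
  T[1,:] = [+0.0000 -0.2438 +0.6827]
  T[2,:] = [+0.0000 +0.3774 -0.5217]
|λ(T)| sorted: 0.9090, 0.1435, 0.0000.
ρ(T) = max|λ| = 0.9090; 0.9090 < 1 ⇒ converges.

yes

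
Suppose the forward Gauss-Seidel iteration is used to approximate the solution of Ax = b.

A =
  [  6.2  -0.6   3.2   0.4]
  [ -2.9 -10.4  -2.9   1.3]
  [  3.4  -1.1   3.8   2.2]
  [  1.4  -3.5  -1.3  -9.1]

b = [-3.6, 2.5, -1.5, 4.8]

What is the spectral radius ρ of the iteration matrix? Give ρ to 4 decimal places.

0.5385

A = D + L + U where D = diag(6.2, -10.4, 3.8, -9.1).
T_GS = -(D+L)⁻¹U: row 0 first, T[0,3] = -(0.4)/(6.2) = -0.0645; later rows by forward substitution.
  T[0,:] = [+0.0000  +0.0968  -0.5161  -0.0645]
  T[1,:] = [+0.0000  -0.0270  -0.1349  +0.1430]
  T[2,:] = [+0.0000  -0.0944  +0.4227  -0.4798]
  T[3,:] = [+0.0000  +0.0388  -0.0879  +0.0036]
|λ(T)| sorted: 0.5385, 0.0888, 0.0502, 0.0000.
spectral radius ρ = 0.5385; 0.5385 < 1: convergent.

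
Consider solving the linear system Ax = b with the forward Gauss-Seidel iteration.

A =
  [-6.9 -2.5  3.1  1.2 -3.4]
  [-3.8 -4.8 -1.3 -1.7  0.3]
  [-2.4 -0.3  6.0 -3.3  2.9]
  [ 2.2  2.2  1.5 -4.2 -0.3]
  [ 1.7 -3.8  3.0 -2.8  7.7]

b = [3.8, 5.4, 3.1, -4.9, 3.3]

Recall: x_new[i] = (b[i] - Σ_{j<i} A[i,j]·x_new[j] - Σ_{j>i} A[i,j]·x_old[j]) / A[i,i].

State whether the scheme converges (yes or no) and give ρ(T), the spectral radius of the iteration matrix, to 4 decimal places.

no, ρ = 1.3044

Write A = D+L+U with D = diag(-6.9, -4.8, 6, -4.2, 7.7).
GS T = -(D+L)⁻¹U: row 0 first, T[0,1] = -(-2.5)/(-6.9) = -0.3623; later rows by forward substitution.
  T[0,:] = [+0.0000 -0.3623 +0.4493 +0.1739 -0.4928]
  T[1,:] = [+0.0000 +0.2868 -0.6265 -0.4918 +0.4526]
  T[2,:] = [+0.0000 -0.1306 +0.1484 +0.5950 -0.6578]
  T[3,:] = [+0.0000 -0.0862 -0.0398 +0.0460 -0.3274]
  T[4,:] = [+0.0000 +0.2411 -0.4807 -0.4962 +0.4694]
eigenvalue magnitudes: 1.3044, 0.2406, 0.2406, 0.0113, 0.0000.
ρ(T) = max|λ| = 1.3044; 1.3044 > 1: divergent.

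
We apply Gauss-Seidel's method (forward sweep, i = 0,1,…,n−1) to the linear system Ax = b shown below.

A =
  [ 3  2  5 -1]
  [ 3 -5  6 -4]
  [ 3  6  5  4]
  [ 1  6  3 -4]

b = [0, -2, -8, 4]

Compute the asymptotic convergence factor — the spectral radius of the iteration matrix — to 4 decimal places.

1.2082

Diagonal D = diag(3, -5, 5, -4); L, U strict lower/upper.
GS T = -(D+L)⁻¹U: row 0 first, T[0,3] = -(-1)/(3) = +0.3333; later rows by forward substitution.
  T[0,:] = [+0.0000, -0.6667, -1.6667, +0.3333]
  T[1,:] = [+0.0000, -0.4000, +0.2000, -0.6000]
  T[2,:] = [+0.0000, +0.8800, +0.7600, -0.2800]
  T[3,:] = [+0.0000, -0.1067, +0.4533, -1.0267]
eigenvalue magnitudes: 1.2082, 0.7243, 0.1828, 0.0000.
spectral radius ρ = 1.2082; 1.2082 > 1 ⇒ diverges.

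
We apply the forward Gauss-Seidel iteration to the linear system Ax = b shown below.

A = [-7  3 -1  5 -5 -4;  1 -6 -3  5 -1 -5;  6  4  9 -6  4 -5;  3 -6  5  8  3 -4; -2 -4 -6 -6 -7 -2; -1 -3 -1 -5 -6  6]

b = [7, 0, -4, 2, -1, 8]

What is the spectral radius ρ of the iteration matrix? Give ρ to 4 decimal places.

Diagonal D = diag(-7, -6, 9, 8, -7, 6); L, U strict lower/upper.
T_GS = -(D+L)⁻¹U: row 0 first, T[0,3] = -(5)/(-7) = +0.7143; later rows by forward substitution.
  T[0,:] = [+0.0000, +0.4286, -0.1429, +0.7143, -0.7143, -0.5714]
  T[1,:] = [+0.0000, +0.0714, -0.5238, +0.9524, -0.2857, -0.9286]
  T[2,:] = [+0.0000, -0.3175, +0.3280, -0.2328, +0.1587, +1.3492]
  T[3,:] = [+0.0000, +0.0913, -0.5443, +0.5919, -0.4206, -0.8254]
  T[4,:] = [+0.0000, +0.0306, +0.5255, -1.0561, +0.5918, -0.0408]
  T[5,:] = [+0.0000, +0.1609, -0.1591, -0.0064, +0.0059, -1.0633]
|eigenvalues of T|: 1.5190, 0.8465, 0.1669, 0.1669, 0.0712, 0.0000.
ρ(T) = max|λ| = 1.5190; 1.5190 > 1: divergent.

1.5190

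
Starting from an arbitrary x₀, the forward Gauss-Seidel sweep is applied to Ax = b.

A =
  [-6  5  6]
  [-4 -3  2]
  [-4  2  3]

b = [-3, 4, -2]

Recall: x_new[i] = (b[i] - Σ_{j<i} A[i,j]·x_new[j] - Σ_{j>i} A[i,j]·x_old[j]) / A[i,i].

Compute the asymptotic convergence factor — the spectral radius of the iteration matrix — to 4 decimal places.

1.2563

Write A = D+L+U with D = diag(-6, -3, 3).
Gauss-Seidel: T = -(D+L)⁻¹U, row 0 first, T[0,2] = -(6)/(-6) = +1.0000; later rows by forward substitution.
  T[0,:] = [+0.0000 +0.8333 +1.0000]
  T[1,:] = [+0.0000 -1.1111 -0.6667]
  T[2,:] = [+0.0000 +1.8519 +1.7778]
moduli |λ_i(T)| = 1.2563, 0.5896, 0.0000.
ρ(T) = max|λ| = 1.2563; 1.2563 > 1 ⇒ diverges.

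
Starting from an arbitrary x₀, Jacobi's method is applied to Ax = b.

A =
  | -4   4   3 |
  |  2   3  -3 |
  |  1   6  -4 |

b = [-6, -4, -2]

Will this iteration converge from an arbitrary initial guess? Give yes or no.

no

Write A = D+L+U with D = diag(-4, 3, -4).
Jacobi: T = -D⁻¹(L+U), T[0,1] = -(4)/(-4) = +1.0000; T[0,0] = 0.
  T[0,:] = [+0.0000  +1.0000  +0.7500]
  T[1,:] = [-0.6667  +0.0000  +1.0000]
  T[2,:] = [+0.2500  +1.5000  +0.0000]
moduli |λ_i(T)| = 1.1991, 0.6457, 0.6457.
spectral radius ρ = 1.1991; 1.1991 > 1: divergent.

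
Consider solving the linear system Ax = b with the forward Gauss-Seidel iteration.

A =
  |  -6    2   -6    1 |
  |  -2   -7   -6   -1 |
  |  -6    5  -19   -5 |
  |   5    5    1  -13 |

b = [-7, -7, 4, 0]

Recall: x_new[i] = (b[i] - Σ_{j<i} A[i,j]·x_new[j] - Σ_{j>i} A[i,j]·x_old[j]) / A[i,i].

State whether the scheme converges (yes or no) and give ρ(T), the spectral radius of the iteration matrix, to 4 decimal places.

yes, ρ = 0.6014

Write A = D+L+U with D = diag(-6, -7, -19, -13).
GS T = -(D+L)⁻¹U: row 0 first, T[0,1] = -(2)/(-6) = +0.3333; later rows by forward substitution.
  T[0,:] = [+0.0000 +0.3333 -1.0000 +0.1667]
  T[1,:] = [+0.0000 -0.0952 -0.5714 -0.1905]
  T[2,:] = [+0.0000 -0.1303 +0.1654 -0.3659]
  T[3,:] = [+0.0000 +0.0816 -0.5917 -0.0373]
moduli |λ_i(T)| = 0.6014, 0.4651, 0.1034, 0.0000.
ρ = 0.6014; 0.6014 < 1 ⇒ converges.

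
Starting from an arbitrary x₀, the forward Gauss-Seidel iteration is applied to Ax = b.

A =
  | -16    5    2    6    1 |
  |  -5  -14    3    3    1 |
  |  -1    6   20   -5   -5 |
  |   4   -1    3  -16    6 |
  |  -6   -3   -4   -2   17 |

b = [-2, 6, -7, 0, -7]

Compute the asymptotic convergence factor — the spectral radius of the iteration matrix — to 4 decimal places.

0.5302

Write A = D+L+U with D = diag(-16, -14, 20, -16, 17).
Gauss-Seidel: T = -(D+L)⁻¹U, row 0 first, T[0,3] = -(6)/(-16) = +0.3750; later rows by forward substitution.
  T[0,:] = [+0.0000 +0.3125 +0.1250 +0.3750 +0.0625]
  T[1,:] = [+0.0000 -0.1116 +0.1696 +0.0804 +0.0491]
  T[2,:] = [+0.0000 +0.0491 -0.0446 +0.2446 +0.2384]
  T[3,:] = [+0.0000 +0.0943 +0.0123 +0.1346 +0.4323]
  T[4,:] = [+0.0000 +0.1132 +0.0650 +0.2199 +0.1377]
|eigenvalues of T|: 0.5302, 0.1776, 0.1534, 0.1534, 0.0000.
spectral radius ρ = 0.5302; 0.5302 < 1, so it converges for any x₀.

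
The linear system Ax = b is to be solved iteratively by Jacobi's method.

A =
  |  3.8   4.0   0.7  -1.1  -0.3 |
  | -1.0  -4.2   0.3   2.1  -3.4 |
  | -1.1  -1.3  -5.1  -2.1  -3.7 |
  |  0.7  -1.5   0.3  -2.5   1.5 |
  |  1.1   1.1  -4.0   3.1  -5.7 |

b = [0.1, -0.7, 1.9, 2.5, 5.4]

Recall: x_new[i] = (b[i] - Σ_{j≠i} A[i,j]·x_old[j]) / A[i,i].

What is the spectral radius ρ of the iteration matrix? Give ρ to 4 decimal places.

1.2076

Split A = D + L + U, D = diag(3.8, -4.2, -5.1, -2.5, -5.7).
Jacobi T = -D⁻¹(L+U): T[4,2] = -(-4)/(-5.7) = -0.7018; T[4,4] = 0.
  T[0,:] = [+0.0000 -1.0526 -0.1842 +0.2895 +0.0789]
  T[1,:] = [-0.2381 +0.0000 +0.0714 +0.5000 -0.8095]
  T[2,:] = [-0.2157 -0.2549 +0.0000 -0.4118 -0.7255]
  T[3,:] = [+0.2800 -0.6000 +0.1200 +0.0000 +0.6000]
  T[4,:] = [+0.1930 +0.1930 -0.7018 +0.5439 +0.0000]
|roots of det(T-λI)|: 1.2076, 0.8038, 0.6339, 0.6339, 0.2866.
spectral radius ρ = 1.2076; 1.2076 > 1, so it fails to converge.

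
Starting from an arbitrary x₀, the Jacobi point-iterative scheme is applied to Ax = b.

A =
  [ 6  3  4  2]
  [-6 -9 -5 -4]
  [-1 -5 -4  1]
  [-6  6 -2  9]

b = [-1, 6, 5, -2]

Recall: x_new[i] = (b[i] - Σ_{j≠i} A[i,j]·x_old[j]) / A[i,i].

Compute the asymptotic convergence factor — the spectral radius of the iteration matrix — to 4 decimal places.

1.2557

Diagonal D = diag(6, -9, -4, 9); L, U strict lower/upper.
T_J = -D⁻¹(L+U): T[1,2] = -(-5)/(-9) = -0.5556; T[1,1] = 0.
  T[0,:] = [+0.0000  -0.5000  -0.6667  -0.3333]
  T[1,:] = [-0.6667  +0.0000  -0.5556  -0.4444]
  T[2,:] = [-0.2500  -1.2500  +0.0000  +0.2500]
  T[3,:] = [+0.6667  -0.6667  +0.2222  +0.0000]
|λ(T)| sorted: 1.2557, 0.8199, 0.8199, 0.2743.
ρ(T) = max|λ| = 1.2557; 1.2557 > 1: divergent.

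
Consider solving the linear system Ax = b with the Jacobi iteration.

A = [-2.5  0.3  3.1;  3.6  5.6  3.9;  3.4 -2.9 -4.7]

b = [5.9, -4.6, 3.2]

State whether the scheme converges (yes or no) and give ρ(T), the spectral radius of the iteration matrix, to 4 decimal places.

Write A = D+L+U with D = diag(-2.5, 5.6, -4.7).
Jacobi T = -D⁻¹(L+U): T[0,1] = -(0.3)/(-2.5) = +0.1200; T[0,0] = 0.
  T[0,:] = [+0.0000  +0.1200  +1.2400]
  T[1,:] = [-0.6429  +0.0000  -0.6964]
  T[2,:] = [+0.7234  -0.6170  +0.0000]
|eigenvalues of T|: 1.2616, 0.8673, 0.3943.
spectral radius ρ = 1.2616; 1.2616 > 1 ⇒ diverges.

no, ρ = 1.2616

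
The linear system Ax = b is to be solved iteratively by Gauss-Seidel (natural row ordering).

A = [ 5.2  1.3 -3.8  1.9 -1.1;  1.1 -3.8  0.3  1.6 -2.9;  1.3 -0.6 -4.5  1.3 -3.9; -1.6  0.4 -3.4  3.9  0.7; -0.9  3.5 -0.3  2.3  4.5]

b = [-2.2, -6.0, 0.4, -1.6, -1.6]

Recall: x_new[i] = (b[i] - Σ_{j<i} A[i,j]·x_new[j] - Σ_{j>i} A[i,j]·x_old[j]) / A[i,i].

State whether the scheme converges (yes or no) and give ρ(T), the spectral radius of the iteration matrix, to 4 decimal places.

no, ρ = 1.1896

Split A = D + L + U, D = diag(5.2, -3.8, -4.5, 3.9, 4.5).
T_GS = -(D+L)⁻¹U: row 0 first, T[0,2] = -(-3.8)/(5.2) = +0.7308; later rows by forward substitution.
  T[0,:] = [+0.0000  -0.2500  +0.7308  -0.3654  +0.2115]
  T[1,:] = [+0.0000  -0.0724  +0.2905  +0.3153  -0.7019]
  T[2,:] = [+0.0000  -0.0626  +0.1724  +0.1413  -0.7120]
  T[3,:] = [+0.0000  -0.1497  +0.4203  -0.0591  -0.6414]
  T[4,:] = [+0.0000  +0.0786  -0.2831  -0.2787  +0.8686]
eigenvalue magnitudes: 1.1896, 0.1720, 0.1720, 0.0058, 0.0000.
ρ(T) = max|λ| = 1.1896; 1.1896 > 1 ⇒ diverges.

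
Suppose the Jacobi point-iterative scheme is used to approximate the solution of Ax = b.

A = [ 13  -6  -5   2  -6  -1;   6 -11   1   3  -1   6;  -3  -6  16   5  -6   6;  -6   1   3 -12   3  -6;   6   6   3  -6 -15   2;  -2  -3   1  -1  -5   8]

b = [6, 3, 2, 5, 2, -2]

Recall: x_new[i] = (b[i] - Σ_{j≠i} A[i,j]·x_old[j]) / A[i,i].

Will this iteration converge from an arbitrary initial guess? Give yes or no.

no

Let D = diag(13, -11, 16, -12, -15, 8); L, U the strict triangles.
T_J = -D⁻¹(L+U): T[4,0] = -(6)/(-15) = +0.4000; T[4,4] = 0.
  T[0,:] = [+0.0000  +0.4615  +0.3846  -0.1538  +0.4615  +0.0769]
  T[1,:] = [+0.5455  +0.0000  +0.0909  +0.2727  -0.0909  +0.5455]
  T[2,:] = [+0.1875  +0.3750  +0.0000  -0.3125  +0.3750  -0.3750]
  T[3,:] = [-0.5000  +0.0833  +0.2500  +0.0000  +0.2500  -0.5000]
  T[4,:] = [+0.4000  +0.4000  +0.2000  -0.4000  +0.0000  +0.1333]
  T[5,:] = [+0.2500  +0.3750  -0.1250  +0.1250  +0.6250  +0.0000]
moduli |λ_i(T)| = 1.1466, 0.5117, 0.4778, 0.4778, 0.1712, 0.1712.
spectral radius ρ = 1.1466; 1.1466 > 1: divergent.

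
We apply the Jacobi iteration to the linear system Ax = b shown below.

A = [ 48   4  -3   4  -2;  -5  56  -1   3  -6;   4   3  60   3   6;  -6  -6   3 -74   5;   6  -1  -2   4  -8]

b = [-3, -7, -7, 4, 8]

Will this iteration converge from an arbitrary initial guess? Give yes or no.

yes

Let D = diag(48, 56, 60, -74, -8); L, U the strict triangles.
T_J = -D⁻¹(L+U): T[1,4] = -(-6)/(56) = +0.1071; T[1,1] = 0.
  T[0,:] = [+0.0000 -0.0833 +0.0625 -0.0833 +0.0417]
  T[1,:] = [+0.0893 +0.0000 +0.0179 -0.0536 +0.1071]
  T[2,:] = [-0.0667 -0.0500 +0.0000 -0.0500 -0.1000]
  T[3,:] = [-0.0811 -0.0811 +0.0405 +0.0000 +0.0676]
  T[4,:] = [+0.7500 -0.1250 -0.2500 +0.5000 +0.0000]
moduli |λ_i(T)| = 0.3669, 0.1996, 0.1996, 0.1154, 0.0268.
spectral radius ρ = 0.3669; 0.3669 < 1, so it converges for any x₀.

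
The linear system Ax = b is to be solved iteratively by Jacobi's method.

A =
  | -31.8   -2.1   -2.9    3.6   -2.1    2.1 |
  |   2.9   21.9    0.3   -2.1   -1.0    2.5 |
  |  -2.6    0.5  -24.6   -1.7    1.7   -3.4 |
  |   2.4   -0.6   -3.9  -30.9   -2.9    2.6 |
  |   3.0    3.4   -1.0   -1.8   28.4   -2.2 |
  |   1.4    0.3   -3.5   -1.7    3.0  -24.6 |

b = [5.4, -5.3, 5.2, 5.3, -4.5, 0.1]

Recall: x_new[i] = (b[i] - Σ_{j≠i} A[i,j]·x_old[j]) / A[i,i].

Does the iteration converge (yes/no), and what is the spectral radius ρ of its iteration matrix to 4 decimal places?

yes, ρ = 0.2537

Write A = D+L+U with D = diag(-31.8, 21.9, -24.6, -30.9, 28.4, -24.6).
T_J = -D⁻¹(L+U): T[2,3] = -(-1.7)/(-24.6) = -0.0691; T[2,2] = 0.
  T[0,:] = [+0.0000, -0.0660, -0.0912, +0.1132, -0.0660, +0.0660]
  T[1,:] = [-0.1324, +0.0000, -0.0137, +0.0959, +0.0457, -0.1142]
  T[2,:] = [-0.1057, +0.0203, +0.0000, -0.0691, +0.0691, -0.1382]
  T[3,:] = [+0.0777, -0.0194, -0.1262, +0.0000, -0.0939, +0.0841]
  T[4,:] = [-0.1056, -0.1197, +0.0352, +0.0634, +0.0000, +0.0775]
  T[5,:] = [+0.0569, +0.0122, -0.1423, -0.0691, +0.1220, +0.0000]
eigenvalue magnitudes: 0.2537, 0.1548, 0.1548, 0.1536, 0.1275, 0.0140.
ρ = 0.2537; 0.2537 < 1: convergent.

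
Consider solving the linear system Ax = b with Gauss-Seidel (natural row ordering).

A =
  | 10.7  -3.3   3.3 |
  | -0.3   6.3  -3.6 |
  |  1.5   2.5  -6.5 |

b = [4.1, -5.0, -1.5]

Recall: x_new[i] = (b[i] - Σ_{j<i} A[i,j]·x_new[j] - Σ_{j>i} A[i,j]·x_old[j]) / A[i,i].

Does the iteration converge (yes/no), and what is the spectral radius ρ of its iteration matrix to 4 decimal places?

Diagonal D = diag(10.7, 6.3, -6.5); L, U strict lower/upper.
GS T = -(D+L)⁻¹U: row 0 first, T[0,1] = -(-3.3)/(10.7) = +0.3084; later rows by forward substitution.
  T[0,:] = [+0.0000  +0.3084  -0.3084]
  T[1,:] = [+0.0000  +0.0147  +0.5567]
  T[2,:] = [+0.0000  +0.0768  +0.1430]
|roots of det(T-λI)|: 0.2953, 0.1377, 0.0000.
ρ = 0.2953; 0.2953 < 1 ⇒ converges.

yes, ρ = 0.2953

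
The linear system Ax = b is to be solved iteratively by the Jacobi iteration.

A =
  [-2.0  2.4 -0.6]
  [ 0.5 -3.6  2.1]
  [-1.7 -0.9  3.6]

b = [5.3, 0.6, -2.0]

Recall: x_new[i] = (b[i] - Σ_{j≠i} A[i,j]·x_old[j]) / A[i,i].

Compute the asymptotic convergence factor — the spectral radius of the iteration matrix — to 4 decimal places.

0.7670

A = D + L + U where D = diag(-2, -3.6, 3.6).
Jacobi T = -D⁻¹(L+U): T[2,1] = -(-0.9)/(3.6) = +0.2500; T[2,2] = 0.
  T[0,:] = [+0.0000, +1.2000, -0.3000]
  T[1,:] = [+0.1389, +0.0000, +0.5833]
  T[2,:] = [+0.4722, +0.2500, +0.0000]
moduli |λ_i(T)| = 0.7670, 0.6461, 0.6461.
spectral radius ρ = 0.7670; 0.7670 < 1: convergent.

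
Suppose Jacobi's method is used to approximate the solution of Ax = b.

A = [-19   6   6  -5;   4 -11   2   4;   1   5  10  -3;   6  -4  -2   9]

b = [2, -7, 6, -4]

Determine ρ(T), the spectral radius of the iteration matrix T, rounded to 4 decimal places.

Let D = diag(-19, -11, 10, 9); L, U the strict triangles.
Jacobi T = -D⁻¹(L+U): T[2,3] = -(-3)/(10) = +0.3000; T[2,2] = 0.
  T[0,:] = [+0.0000, +0.3158, +0.3158, -0.2632]
  T[1,:] = [+0.3636, +0.0000, +0.1818, +0.3636]
  T[2,:] = [-0.1000, -0.5000, +0.0000, +0.3000]
  T[3,:] = [-0.6667, +0.4444, +0.2222, +0.0000]
moduli |λ_i(T)| = 0.8787, 0.4292, 0.4292, 0.4060.
ρ = 0.8787; 0.8787 < 1: convergent.

0.8787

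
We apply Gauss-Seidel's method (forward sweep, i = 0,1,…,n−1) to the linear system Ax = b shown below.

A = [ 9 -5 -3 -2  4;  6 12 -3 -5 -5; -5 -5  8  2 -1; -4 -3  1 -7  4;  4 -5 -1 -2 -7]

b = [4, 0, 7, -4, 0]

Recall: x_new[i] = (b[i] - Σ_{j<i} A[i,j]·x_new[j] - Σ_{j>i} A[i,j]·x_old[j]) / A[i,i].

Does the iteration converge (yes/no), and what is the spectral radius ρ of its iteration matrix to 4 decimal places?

Split A = D + L + U, D = diag(9, 12, 8, -7, -7).
Gauss-Seidel: T = -(D+L)⁻¹U, row 0 first, T[0,1] = -(-5)/(9) = +0.5556; later rows by forward substitution.
  T[0,:] = [+0.0000 +0.5556 +0.3333 +0.2222 -0.4444]
  T[1,:] = [+0.0000 -0.2778 +0.0833 +0.3056 +0.6389]
  T[2,:] = [+0.0000 +0.1736 +0.2604 +0.0799 +0.2465]
  T[3,:] = [+0.0000 -0.1736 -0.1890 -0.2465 +0.5868]
  T[4,:] = [+0.0000 +0.5407 +0.1477 -0.0322 -0.9132]
eigenvalue magnitudes: 1.1494, 0.4500, 0.3617, 0.0606, 0.0000.
spectral radius ρ = 1.1494; 1.1494 > 1, so it fails to converge.

no, ρ = 1.1494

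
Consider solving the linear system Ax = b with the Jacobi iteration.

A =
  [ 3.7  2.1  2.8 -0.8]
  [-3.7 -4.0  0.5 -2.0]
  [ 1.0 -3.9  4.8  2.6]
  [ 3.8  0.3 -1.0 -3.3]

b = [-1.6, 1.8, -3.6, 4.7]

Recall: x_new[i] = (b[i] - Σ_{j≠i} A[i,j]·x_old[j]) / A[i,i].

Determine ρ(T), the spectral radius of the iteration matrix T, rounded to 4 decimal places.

Split A = D + L + U, D = diag(3.7, -4, 4.8, -3.3).
T_J = -D⁻¹(L+U): T[1,0] = -(-3.7)/(-4) = -0.9250; T[1,1] = 0.
  T[0,:] = [+0.0000 -0.5676 -0.7568 +0.2162]
  T[1,:] = [-0.9250 +0.0000 +0.1250 -0.5000]
  T[2,:] = [-0.2083 +0.8125 +0.0000 -0.5417]
  T[3,:] = [+1.1515 +0.0909 -0.3030 +0.0000]
eigenvalue magnitudes: 1.5112, 0.8919, 0.8919, 0.2713.
spectral radius ρ = 1.5112; 1.5112 > 1 ⇒ diverges.

1.5112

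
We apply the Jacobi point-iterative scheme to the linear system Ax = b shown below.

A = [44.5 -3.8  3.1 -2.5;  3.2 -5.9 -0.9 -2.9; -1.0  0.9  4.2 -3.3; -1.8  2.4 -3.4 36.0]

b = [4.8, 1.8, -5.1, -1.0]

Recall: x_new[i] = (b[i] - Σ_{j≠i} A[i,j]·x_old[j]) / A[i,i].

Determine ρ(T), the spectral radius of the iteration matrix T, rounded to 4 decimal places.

0.4410

Diagonal D = diag(44.5, -5.9, 4.2, 36); L, U strict lower/upper.
Jacobi T = -D⁻¹(L+U): T[2,1] = -(0.9)/(4.2) = -0.2143; T[2,2] = 0.
  T[0,:] = [+0.0000  +0.0854  -0.0697  +0.0562]
  T[1,:] = [+0.5424  +0.0000  -0.1525  -0.4915]
  T[2,:] = [+0.2381  -0.2143  +0.0000  +0.7857]
  T[3,:] = [+0.0500  -0.0667  +0.0944  +0.0000]
eigenvalue magnitudes: 0.4410, 0.2753, 0.2753, 0.0990.
spectral radius ρ = 0.4410; 0.4410 < 1, so it converges for any x₀.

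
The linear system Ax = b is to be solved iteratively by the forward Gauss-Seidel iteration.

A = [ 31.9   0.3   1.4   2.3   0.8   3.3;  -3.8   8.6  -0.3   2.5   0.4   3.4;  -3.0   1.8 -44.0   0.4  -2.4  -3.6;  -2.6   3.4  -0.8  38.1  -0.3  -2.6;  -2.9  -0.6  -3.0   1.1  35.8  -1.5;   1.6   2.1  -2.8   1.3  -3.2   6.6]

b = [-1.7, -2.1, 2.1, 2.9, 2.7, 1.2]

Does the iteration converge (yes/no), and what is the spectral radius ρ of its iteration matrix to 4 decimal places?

yes, ρ = 0.1726

Write A = D+L+U with D = diag(31.9, 8.6, -44, 38.1, 35.8, 6.6).
GS T = -(D+L)⁻¹U: row 0 first, T[0,4] = -(0.8)/(31.9) = -0.0251; later rows by forward substitution.
  T[0,:] = [+0.0000 -0.0094 -0.0439 -0.0721 -0.0251 -0.1034]
  T[1,:] = [+0.0000 -0.0042 +0.0155 -0.3226 -0.0576 -0.4411]
  T[2,:] = [+0.0000 +0.0005 +0.0036 +0.0008 -0.0552 -0.0928]
  T[3,:] = [+0.0000 -0.0003 -0.0043 +0.0239 +0.0101 +0.0986]
  T[4,:] = [+0.0000 -0.0008 -0.0029 -0.0119 -0.0079 +0.0153]
  T[5,:] = [+0.0000 +0.0035 +0.0067 +0.1100 -0.0049 +0.1141]
eigenvalue magnitudes: 0.1726, 0.0368, 0.0100, 0.0019, 0.0019, 0.0000.
ρ(T) = max|λ| = 0.1726; 0.1726 < 1: convergent.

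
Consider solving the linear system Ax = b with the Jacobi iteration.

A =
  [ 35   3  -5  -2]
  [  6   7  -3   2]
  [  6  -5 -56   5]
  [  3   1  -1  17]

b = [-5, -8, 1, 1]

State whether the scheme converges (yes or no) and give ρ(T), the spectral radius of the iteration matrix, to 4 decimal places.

Split A = D + L + U, D = diag(35, 7, -56, 17).
Jacobi T = -D⁻¹(L+U): T[3,2] = -(-1)/(17) = +0.0588; T[3,3] = 0.
  T[0,:] = [+0.0000  -0.0857  +0.1429  +0.0571]
  T[1,:] = [-0.8571  +0.0000  +0.4286  -0.2857]
  T[2,:] = [+0.1071  -0.0893  +0.0000  +0.0893]
  T[3,:] = [-0.1765  -0.0588  +0.0588  +0.0000]
moduli |λ_i(T)| = 0.2659, 0.2104, 0.0927, 0.0372.
ρ(T) = max|λ| = 0.2659; 0.2659 < 1, so it converges for any x₀.

yes, ρ = 0.2659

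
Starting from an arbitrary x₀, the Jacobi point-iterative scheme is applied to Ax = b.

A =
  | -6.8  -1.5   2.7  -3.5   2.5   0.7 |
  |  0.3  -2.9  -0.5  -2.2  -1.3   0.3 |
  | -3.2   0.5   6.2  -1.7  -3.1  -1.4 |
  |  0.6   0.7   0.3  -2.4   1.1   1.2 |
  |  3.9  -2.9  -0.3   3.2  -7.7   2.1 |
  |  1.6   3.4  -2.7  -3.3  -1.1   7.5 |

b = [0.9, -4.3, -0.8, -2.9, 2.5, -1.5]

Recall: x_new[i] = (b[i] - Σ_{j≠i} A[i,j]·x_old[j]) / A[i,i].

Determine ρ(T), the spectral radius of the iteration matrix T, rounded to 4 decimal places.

1.1982

Write A = D+L+U with D = diag(-6.8, -2.9, 6.2, -2.4, -7.7, 7.5).
Jacobi: T = -D⁻¹(L+U), T[2,4] = -(-3.1)/(6.2) = +0.5000; T[2,2] = 0.
  T[0,:] = [+0.0000 -0.2206 +0.3971 -0.5147 +0.3676 +0.1029]
  T[1,:] = [+0.1034 +0.0000 -0.1724 -0.7586 -0.4483 +0.1034]
  T[2,:] = [+0.5161 -0.0806 +0.0000 +0.2742 +0.5000 +0.2258]
  T[3,:] = [+0.2500 +0.2917 +0.1250 +0.0000 +0.4583 +0.5000]
  T[4,:] = [+0.5065 -0.3766 -0.0390 +0.4156 +0.0000 +0.2727]
  T[5,:] = [-0.2133 -0.4533 +0.3600 +0.4400 +0.1467 +0.0000]
|eigenvalues of T|: 1.1982, 0.7279, 0.7279, 0.7204, 0.2248, 0.0637.
spectral radius ρ = 1.1982; 1.1982 > 1, so it fails to converge.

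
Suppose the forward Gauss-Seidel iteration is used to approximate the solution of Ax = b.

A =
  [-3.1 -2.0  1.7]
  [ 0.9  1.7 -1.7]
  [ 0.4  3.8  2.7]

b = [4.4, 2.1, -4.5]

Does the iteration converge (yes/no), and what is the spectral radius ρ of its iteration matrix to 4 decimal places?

yes, ρ = 0.8508

Let D = diag(-3.1, 1.7, 2.7); L, U the strict triangles.
Gauss-Seidel: T = -(D+L)⁻¹U, row 0 first, T[0,1] = -(-2)/(-3.1) = -0.6452; later rows by forward substitution.
  T[0,:] = [+0.0000, -0.6452, +0.5484]
  T[1,:] = [+0.0000, +0.3416, +0.7097]
  T[2,:] = [+0.0000, -0.3851, -1.0800]
|λ(T)| sorted: 0.8508, 0.1123, 0.0000.
ρ = 0.8508; 0.8508 < 1 ⇒ converges.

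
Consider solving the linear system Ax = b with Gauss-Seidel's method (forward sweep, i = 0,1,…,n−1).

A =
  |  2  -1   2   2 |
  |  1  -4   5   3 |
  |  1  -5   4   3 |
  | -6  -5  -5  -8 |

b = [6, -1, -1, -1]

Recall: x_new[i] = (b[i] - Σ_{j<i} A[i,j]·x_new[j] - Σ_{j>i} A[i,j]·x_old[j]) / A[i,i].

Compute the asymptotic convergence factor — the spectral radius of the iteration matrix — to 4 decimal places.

Split A = D + L + U, D = diag(2, -4, 4, -8).
GS T = -(D+L)⁻¹U: row 0 first, T[0,3] = -(2)/(2) = -1.0000; later rows by forward substitution.
  T[0,:] = [+0.0000, +0.5000, -1.0000, -1.0000]
  T[1,:] = [+0.0000, +0.1250, +1.0000, +0.5000]
  T[2,:] = [+0.0000, +0.0313, +1.5000, +0.1250]
  T[3,:] = [+0.0000, -0.4727, -0.8125, +0.3594]
eigenvalue magnitudes: 1.3910, 0.5027, 0.5027, 0.0000.
spectral radius ρ = 1.3910; 1.3910 > 1, so it fails to converge.

1.3910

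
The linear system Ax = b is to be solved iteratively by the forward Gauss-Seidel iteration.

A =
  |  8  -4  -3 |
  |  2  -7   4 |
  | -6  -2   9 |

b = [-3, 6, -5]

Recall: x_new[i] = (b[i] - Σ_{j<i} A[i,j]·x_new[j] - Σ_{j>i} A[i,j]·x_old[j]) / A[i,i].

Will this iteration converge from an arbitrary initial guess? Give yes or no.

A = D + L + U where D = diag(8, -7, 9).
GS T = -(D+L)⁻¹U: row 0 first, T[0,1] = -(-4)/(8) = +0.5000; later rows by forward substitution.
  T[0,:] = [+0.0000 +0.5000 +0.3750]
  T[1,:] = [+0.0000 +0.1429 +0.6786]
  T[2,:] = [+0.0000 +0.3651 +0.4008]
|roots of det(T-λI)|: 0.7860, 0.2423, 0.0000.
ρ = 0.7860; 0.7860 < 1, so it converges for any x₀.

yes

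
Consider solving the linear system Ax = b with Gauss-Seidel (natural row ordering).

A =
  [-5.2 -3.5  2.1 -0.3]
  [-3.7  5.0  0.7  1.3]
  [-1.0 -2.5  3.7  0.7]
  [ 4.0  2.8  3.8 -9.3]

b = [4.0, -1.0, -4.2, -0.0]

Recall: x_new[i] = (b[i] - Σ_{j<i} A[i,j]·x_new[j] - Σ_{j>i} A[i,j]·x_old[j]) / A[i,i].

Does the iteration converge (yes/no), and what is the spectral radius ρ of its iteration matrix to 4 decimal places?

yes, ρ = 0.6114

Diagonal D = diag(-5.2, 5, 3.7, -9.3); L, U strict lower/upper.
Gauss-Seidel: T = -(D+L)⁻¹U, row 0 first, T[0,2] = -(2.1)/(-5.2) = +0.4038; later rows by forward substitution.
  T[0,:] = [+0.0000  -0.6731  +0.4038  -0.0577]
  T[1,:] = [+0.0000  -0.4981  +0.1588  -0.3027]
  T[2,:] = [+0.0000  -0.5185  +0.2165  -0.4093]
  T[3,:] = [+0.0000  -0.6513  +0.3100  -0.2832]
eigenvalue magnitudes: 0.6114, 0.1120, 0.1120, 0.0000.
ρ = 0.6114; 0.6114 < 1: convergent.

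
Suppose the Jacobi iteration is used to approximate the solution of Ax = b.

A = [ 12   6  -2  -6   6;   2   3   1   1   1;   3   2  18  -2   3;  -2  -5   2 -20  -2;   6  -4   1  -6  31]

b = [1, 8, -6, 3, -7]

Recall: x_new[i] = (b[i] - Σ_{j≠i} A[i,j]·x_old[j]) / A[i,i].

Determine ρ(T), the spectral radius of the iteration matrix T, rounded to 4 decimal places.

Write A = D+L+U with D = diag(12, 3, 18, -20, 31).
T_J = -D⁻¹(L+U): T[4,2] = -(1)/(31) = -0.0323; T[4,4] = 0.
  T[0,:] = [+0.0000, -0.5000, +0.1667, +0.5000, -0.5000]
  T[1,:] = [-0.6667, +0.0000, -0.3333, -0.3333, -0.3333]
  T[2,:] = [-0.1667, -0.1111, +0.0000, +0.1111, -0.1667]
  T[3,:] = [-0.1000, -0.2500, +0.1000, +0.0000, -0.1000]
  T[4,:] = [-0.1935, +0.1290, -0.0323, +0.1935, +0.0000]
moduli |λ_i(T)| = 0.7225, 0.4966, 0.4966, 0.1674, 0.0027.
spectral radius ρ = 0.7225; 0.7225 < 1: convergent.

0.7225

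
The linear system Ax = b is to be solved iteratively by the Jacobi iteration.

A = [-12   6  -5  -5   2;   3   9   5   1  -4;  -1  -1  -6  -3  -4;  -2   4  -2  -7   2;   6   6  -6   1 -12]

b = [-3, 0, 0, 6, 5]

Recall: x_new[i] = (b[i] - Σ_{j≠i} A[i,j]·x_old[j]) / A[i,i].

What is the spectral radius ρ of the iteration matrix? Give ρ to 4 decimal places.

Diagonal D = diag(-12, 9, -6, -7, -12); L, U strict lower/upper.
T_J = -D⁻¹(L+U): T[3,4] = -(2)/(-7) = +0.2857; T[3,3] = 0.
  T[0,:] = [+0.0000, +0.5000, -0.4167, -0.4167, +0.1667]
  T[1,:] = [-0.3333, +0.0000, -0.5556, -0.1111, +0.4444]
  T[2,:] = [-0.1667, -0.1667, +0.0000, -0.5000, -0.6667]
  T[3,:] = [-0.2857, +0.5714, -0.2857, +0.0000, +0.2857]
  T[4,:] = [+0.5000, +0.5000, -0.5000, +0.0833, +0.0000]
eigenvalue magnitudes: 1.1697, 0.7205, 0.7205, 0.4522, 0.3200.
ρ(T) = max|λ| = 1.1697; 1.1697 > 1 ⇒ diverges.

1.1697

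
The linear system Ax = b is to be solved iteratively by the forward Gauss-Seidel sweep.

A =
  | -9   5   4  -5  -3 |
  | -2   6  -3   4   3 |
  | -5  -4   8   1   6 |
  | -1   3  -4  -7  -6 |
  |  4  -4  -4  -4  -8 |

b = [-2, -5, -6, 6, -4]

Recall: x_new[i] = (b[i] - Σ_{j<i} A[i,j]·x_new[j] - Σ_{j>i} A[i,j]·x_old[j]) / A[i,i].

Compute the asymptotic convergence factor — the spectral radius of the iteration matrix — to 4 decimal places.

1.6168

A = D + L + U where D = diag(-9, 6, 8, -7, -8).
Gauss-Seidel: T = -(D+L)⁻¹U, row 0 first, T[0,1] = -(5)/(-9) = +0.5556; later rows by forward substitution.
  T[0,:] = [+0.0000  +0.5556  +0.4444  -0.5556  -0.3333]
  T[1,:] = [+0.0000  +0.1852  +0.6481  -0.8519  -0.6111]
  T[2,:] = [+0.0000  +0.4398  +0.6019  -0.8981  -1.2639]
  T[3,:] = [+0.0000  -0.2513  -0.1296  +0.2275  -0.3492]
  T[4,:] = [+0.0000  +0.0909  -0.3380  +0.4835  +0.9454]
|eigenvalues of T|: 1.6168, 0.5402, 0.2620, 0.0650, 0.0000.
ρ(T) = max|λ| = 1.6168; 1.6168 > 1: divergent.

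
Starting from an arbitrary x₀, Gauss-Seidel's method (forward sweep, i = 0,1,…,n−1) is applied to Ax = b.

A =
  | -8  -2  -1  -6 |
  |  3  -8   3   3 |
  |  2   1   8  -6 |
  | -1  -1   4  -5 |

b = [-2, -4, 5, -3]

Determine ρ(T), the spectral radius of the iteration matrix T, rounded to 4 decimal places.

Diagonal D = diag(-8, -8, 8, -5); L, U strict lower/upper.
Gauss-Seidel: T = -(D+L)⁻¹U, row 0 first, T[0,3] = -(-6)/(-8) = -0.7500; later rows by forward substitution.
  T[0,:] = [+0.0000  -0.2500  -0.1250  -0.7500]
  T[1,:] = [+0.0000  -0.0938  +0.3281  +0.0938]
  T[2,:] = [+0.0000  +0.0742  -0.0098  +0.9258]
  T[3,:] = [+0.0000  +0.1281  -0.0484  +0.8719]
|λ(T)| sorted: 0.8786, 0.1265, 0.1265, 0.0000.
ρ(T) = max|λ| = 0.8786; 0.8786 < 1 ⇒ converges.

0.8786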